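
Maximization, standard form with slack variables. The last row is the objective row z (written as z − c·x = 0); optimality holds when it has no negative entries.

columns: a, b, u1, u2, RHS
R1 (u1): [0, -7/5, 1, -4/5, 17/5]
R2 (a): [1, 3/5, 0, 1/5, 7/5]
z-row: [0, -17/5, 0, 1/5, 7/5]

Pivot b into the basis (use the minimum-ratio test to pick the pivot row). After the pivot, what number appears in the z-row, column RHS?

28/3

Ratio test on column b — row 1: entry -7/5 ≤ 0; row 2: (7/5)/(3/5) = 7/3. Minimum is 7/3 at row 2 (a leaves); pivot element 3/5.
Divide row 2 by 3/5; eliminate column b from the other rows.
z-row update in column RHS: 7/5 − (-17/5)·(7/3) = 28/3.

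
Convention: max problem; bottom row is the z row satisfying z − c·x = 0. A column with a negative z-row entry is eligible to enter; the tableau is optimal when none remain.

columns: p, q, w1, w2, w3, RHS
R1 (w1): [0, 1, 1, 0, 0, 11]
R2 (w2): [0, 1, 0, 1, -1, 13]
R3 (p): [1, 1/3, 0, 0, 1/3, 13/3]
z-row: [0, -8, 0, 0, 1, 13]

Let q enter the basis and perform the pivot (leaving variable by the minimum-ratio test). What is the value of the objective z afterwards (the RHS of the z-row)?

101

Ratio test on column q — row 1: 11/1 = 11; row 2: 13/1 = 13; row 3: (13/3)/(1/3) = 13. Minimum is 11 at row 1 (w1 leaves); pivot element 1.
Pivot on row 1; the z-row RHS becomes 13 − (-8)·11 = 101.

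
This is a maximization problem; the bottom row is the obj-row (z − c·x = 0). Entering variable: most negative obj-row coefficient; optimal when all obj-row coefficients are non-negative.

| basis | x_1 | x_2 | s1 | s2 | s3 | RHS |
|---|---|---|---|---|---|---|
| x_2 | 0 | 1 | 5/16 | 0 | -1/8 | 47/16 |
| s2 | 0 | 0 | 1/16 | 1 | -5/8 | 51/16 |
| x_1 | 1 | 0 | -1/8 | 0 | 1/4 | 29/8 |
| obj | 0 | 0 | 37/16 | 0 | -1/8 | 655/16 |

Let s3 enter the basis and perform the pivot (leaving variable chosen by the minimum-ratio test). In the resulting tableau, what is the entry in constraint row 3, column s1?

-1/2

Ratio test on column s3 — row 1: entry -1/8 ≤ 0; row 2: entry -5/8 ≤ 0; row 3: (29/8)/(1/4) = 29/2. Minimum is 29/2 at row 3 (x_1 leaves); pivot element 1/4.
Divide row 3 by 1/4; eliminate column s3 from the other rows.
In the new row 3, the s1 entry is the old entry divided by the pivot: (-1/8)/(1/4) = -1/2.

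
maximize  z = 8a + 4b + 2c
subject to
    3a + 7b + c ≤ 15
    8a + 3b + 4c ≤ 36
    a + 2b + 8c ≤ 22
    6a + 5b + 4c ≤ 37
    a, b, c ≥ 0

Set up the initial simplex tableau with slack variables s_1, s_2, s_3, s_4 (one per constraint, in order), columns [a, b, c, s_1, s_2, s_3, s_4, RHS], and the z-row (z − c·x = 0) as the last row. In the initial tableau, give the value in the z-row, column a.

The z-row carries the negated objective coefficients: the a entry is -8.

-8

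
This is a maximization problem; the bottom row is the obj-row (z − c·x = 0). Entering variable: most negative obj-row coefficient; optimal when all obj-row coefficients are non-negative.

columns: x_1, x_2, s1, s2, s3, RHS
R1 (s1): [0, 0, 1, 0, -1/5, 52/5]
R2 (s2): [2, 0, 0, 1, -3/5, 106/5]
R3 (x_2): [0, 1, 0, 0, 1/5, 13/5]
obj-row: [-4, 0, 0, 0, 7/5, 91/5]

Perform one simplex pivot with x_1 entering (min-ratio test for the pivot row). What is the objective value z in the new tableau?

303/5

Ratio test on column x_1 — row 1: entry 0 ≤ 0; row 2: (106/5)/2 = 53/5; row 3: entry 0 ≤ 0. Minimum is 53/5 at row 2 (s2 leaves); pivot element 2.
Pivot on row 2; the obj-row RHS becomes 91/5 − (-4)·(53/5) = 303/5.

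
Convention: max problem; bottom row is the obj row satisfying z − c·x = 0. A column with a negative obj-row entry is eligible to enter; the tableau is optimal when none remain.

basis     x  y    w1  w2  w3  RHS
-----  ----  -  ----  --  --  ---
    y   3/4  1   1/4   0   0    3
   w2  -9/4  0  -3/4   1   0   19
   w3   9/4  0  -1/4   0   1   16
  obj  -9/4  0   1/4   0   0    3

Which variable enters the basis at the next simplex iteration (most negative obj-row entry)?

Negative obj-row entries: x: -9/4.
The most negative is -9/4 in column x, so x enters.

x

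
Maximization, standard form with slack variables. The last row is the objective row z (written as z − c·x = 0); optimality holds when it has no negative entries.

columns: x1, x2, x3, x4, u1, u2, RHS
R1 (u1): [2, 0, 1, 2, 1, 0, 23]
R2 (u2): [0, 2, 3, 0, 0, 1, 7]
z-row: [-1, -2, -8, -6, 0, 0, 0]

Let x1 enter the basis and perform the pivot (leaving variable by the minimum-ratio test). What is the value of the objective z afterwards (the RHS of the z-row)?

Ratio test on column x1 — row 1: 23/2 = 23/2; row 2: entry 0 ≤ 0. Minimum is 23/2 at row 1 (u1 leaves); pivot element 2.
Pivot on row 1; the z-row RHS becomes 0 − (-1)·(23/2) = 23/2.

23/2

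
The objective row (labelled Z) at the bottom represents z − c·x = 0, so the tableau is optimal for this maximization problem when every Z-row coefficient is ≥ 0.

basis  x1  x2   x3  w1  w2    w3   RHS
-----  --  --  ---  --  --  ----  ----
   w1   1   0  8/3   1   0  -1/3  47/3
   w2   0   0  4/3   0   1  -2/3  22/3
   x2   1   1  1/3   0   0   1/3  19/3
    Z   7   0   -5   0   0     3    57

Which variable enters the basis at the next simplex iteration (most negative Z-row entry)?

Negative Z-row entries: x3: -5.
The most negative is -5 in column x3, so x3 enters.

x3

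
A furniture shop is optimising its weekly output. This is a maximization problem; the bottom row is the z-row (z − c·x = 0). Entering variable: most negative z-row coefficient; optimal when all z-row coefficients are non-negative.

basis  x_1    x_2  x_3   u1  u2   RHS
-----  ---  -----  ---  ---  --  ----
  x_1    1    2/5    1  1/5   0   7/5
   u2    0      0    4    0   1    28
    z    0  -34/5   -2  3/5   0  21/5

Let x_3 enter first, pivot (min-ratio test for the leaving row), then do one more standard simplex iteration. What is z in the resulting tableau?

Ratio test on column x_3 — row 1: (7/5)/1 = 7/5; row 2: 28/4 = 7. Minimum is 7/5 at row 1 (x_1 leaves); pivot element 1.
Pivot on row 1; the z-row RHS becomes 21/5 − (-2)·(7/5) = 7.
Next entering variable (most negative z-row entry -6): x_2.
Ratio test on column x_2 — row 1: (7/5)/(2/5) = 7/2; row 2: entry -8/5 ≤ 0. Minimum is 7/2 at row 1 (x_3 leaves); pivot element 2/5.
After the second pivot the z-row RHS is 7 − (-6)·(7/2) = 28.

28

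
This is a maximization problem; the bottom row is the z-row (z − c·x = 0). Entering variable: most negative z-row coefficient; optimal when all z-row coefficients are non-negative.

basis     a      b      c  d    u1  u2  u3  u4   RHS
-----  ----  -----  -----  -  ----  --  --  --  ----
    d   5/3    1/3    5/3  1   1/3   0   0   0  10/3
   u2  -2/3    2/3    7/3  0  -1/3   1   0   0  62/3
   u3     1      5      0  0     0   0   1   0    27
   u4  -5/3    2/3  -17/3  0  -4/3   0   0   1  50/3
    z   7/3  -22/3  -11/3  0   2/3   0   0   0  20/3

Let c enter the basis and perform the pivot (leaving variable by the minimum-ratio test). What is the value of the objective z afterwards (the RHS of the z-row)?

14

Ratio test on column c — row 1: (10/3)/(5/3) = 2; row 2: (62/3)/(7/3) = 62/7; row 3: entry 0 ≤ 0; row 4: entry -17/3 ≤ 0. Minimum is 2 at row 1 (d leaves); pivot element 5/3.
Pivot on row 1; the z-row RHS becomes 20/3 − (-11/3)·2 = 14.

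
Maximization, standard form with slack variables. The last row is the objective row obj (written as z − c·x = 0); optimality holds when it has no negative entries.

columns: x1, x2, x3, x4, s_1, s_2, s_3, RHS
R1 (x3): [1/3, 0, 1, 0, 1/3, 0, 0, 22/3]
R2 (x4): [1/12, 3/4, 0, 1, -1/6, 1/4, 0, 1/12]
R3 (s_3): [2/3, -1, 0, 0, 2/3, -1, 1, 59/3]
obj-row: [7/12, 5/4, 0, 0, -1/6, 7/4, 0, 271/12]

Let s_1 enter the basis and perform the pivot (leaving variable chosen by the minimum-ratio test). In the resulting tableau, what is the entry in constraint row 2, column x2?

Ratio test on column s_1 — row 1: (22/3)/(1/3) = 22; row 2: entry -1/6 ≤ 0; row 3: (59/3)/(2/3) = 59/2. Minimum is 22 at row 1 (x3 leaves); pivot element 1/3.
Divide row 1 by 1/3; eliminate column s_1 from the other rows.
Row 2 update in column x2: 3/4 − (-1/6)·0 = 3/4.

3/4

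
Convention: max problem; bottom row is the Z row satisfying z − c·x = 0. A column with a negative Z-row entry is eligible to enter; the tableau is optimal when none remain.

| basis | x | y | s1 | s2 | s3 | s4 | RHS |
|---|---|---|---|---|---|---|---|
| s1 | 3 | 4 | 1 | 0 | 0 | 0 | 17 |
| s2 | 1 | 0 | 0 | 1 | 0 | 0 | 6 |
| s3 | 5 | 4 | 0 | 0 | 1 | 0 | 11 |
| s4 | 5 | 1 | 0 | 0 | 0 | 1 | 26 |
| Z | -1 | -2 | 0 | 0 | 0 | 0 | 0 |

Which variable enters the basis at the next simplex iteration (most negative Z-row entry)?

Negative Z-row entries: x: -1, y: -2.
The most negative is -2 in column y, so y enters.

y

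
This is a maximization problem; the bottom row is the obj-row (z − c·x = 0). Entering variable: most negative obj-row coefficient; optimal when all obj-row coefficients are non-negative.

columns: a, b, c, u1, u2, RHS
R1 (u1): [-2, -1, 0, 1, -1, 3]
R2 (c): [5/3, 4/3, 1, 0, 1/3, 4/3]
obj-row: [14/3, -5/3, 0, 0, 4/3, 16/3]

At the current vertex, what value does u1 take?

3

u1 is basic (row 1); its value is the RHS of that row, 3.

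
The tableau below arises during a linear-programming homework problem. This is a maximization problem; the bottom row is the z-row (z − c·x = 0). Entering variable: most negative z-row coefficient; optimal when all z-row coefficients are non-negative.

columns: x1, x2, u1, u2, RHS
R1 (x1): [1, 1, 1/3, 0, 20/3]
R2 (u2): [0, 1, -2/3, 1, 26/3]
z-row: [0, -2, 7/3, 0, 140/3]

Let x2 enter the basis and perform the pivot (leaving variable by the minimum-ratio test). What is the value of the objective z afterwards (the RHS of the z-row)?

60

Ratio test on column x2 — row 1: (20/3)/1 = 20/3; row 2: (26/3)/1 = 26/3. Minimum is 20/3 at row 1 (x1 leaves); pivot element 1.
Pivot on row 1; the z-row RHS becomes 140/3 − (-2)·(20/3) = 60.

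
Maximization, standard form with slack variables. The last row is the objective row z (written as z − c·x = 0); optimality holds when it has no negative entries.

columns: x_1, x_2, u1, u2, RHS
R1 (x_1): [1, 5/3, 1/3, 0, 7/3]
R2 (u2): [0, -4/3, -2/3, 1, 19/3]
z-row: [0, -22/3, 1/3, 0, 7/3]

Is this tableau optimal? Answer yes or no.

The z-row has a negative entry -22/3 in column x_2, so it is not optimal.

no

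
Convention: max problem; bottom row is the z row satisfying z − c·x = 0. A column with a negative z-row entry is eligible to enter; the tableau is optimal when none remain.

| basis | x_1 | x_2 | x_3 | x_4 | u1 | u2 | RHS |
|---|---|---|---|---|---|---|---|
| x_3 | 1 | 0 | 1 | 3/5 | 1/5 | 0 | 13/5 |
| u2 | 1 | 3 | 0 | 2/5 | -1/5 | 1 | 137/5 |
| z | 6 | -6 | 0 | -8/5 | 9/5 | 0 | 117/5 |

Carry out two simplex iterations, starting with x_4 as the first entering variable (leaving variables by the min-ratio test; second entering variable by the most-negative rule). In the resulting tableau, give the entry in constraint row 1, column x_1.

Ratio test on column x_4 — row 1: (13/5)/(3/5) = 13/3; row 2: (137/5)/(2/5) = 137/2. Minimum is 13/3 at row 1 (x_3 leaves); pivot element 3/5.
Divide row 1 by 3/5; eliminate column x_4 from the other rows.
Second iteration: most negative z-row entry is -6 in column x_2, so x_2 enters.
Ratio test on column x_2 — row 1: entry 0 ≤ 0; row 2: (77/3)/3 = 77/9. Minimum is 77/9 at row 2 (u2 leaves); pivot element 3.
Divide row 2 by 3; eliminate column x_2 from the other rows.
After both pivots, the entry at constraint row 1, column x_1 is 5/3.

5/3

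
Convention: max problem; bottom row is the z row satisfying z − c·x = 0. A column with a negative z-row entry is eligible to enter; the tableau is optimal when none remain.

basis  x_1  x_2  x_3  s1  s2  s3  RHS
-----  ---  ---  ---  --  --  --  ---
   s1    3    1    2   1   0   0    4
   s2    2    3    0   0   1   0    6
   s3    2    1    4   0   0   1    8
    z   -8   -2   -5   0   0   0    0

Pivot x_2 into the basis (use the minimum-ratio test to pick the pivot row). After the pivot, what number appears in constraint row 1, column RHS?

Ratio test on column x_2 — row 1: 4/1 = 4; row 2: 6/3 = 2; row 3: 8/1 = 8. Minimum is 2 at row 2 (s2 leaves); pivot element 3.
Divide row 2 by 3; eliminate column x_2 from the other rows.
Row 1 update in column RHS: 4 − 1·2 = 2.

2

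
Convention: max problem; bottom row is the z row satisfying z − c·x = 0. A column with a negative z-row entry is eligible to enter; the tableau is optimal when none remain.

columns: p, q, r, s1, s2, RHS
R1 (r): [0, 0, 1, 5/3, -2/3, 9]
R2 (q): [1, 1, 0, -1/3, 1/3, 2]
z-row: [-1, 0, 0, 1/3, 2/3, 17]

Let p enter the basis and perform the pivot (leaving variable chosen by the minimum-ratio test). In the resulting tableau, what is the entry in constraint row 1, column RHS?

Ratio test on column p — row 1: entry 0 ≤ 0; row 2: 2/1 = 2. Minimum is 2 at row 2 (q leaves); pivot element 1.
Divide row 2 by 1; eliminate column p from the other rows.
Row 1 update in column RHS: 9 − 0·2 = 9.

9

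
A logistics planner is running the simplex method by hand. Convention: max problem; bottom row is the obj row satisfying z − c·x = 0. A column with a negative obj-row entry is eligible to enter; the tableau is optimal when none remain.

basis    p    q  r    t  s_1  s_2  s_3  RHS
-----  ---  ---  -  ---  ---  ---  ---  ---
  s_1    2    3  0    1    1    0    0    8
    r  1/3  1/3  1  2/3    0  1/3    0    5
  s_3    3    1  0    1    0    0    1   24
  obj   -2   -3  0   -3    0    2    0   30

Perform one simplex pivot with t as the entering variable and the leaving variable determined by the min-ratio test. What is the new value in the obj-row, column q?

-3/2

Ratio test on column t — row 1: 8/1 = 8; row 2: 5/(2/3) = 15/2; row 3: 24/1 = 24. Minimum is 15/2 at row 2 (r leaves); pivot element 2/3.
Divide row 2 by 2/3; eliminate column t from the other rows.
obj-row update in column q: -3 − (-3)·(1/2) = -3/2.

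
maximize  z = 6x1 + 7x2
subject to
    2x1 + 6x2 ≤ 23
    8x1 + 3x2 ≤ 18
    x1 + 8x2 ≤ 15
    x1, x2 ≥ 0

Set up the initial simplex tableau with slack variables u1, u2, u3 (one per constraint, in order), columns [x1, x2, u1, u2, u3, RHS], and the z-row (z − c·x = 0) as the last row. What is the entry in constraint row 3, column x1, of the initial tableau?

1

Constraint 3 has coefficient 1 on x1.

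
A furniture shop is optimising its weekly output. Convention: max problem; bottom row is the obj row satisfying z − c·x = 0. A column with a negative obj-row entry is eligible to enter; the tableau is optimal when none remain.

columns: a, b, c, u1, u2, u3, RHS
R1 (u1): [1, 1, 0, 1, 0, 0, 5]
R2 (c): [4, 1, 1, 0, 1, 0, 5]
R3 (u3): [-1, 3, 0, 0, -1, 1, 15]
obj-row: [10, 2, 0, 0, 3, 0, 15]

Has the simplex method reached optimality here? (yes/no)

Every obj-row coefficient is ≥ 0, so the tableau is optimal.

yes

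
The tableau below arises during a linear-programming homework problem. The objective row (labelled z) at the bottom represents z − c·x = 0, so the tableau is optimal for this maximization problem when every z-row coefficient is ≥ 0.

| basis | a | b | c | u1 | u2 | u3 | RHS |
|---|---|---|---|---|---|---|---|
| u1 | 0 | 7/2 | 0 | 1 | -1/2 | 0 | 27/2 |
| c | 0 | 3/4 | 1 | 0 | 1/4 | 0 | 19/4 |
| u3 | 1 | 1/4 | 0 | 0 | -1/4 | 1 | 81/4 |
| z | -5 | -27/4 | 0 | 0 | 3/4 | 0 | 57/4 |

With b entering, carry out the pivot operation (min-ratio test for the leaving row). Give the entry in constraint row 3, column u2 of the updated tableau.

Ratio test on column b — row 1: (27/2)/(7/2) = 27/7; row 2: (19/4)/(3/4) = 19/3; row 3: (81/4)/(1/4) = 81. Minimum is 27/7 at row 1 (u1 leaves); pivot element 7/2.
Divide row 1 by 7/2; eliminate column b from the other rows.
Row 3 update in column u2: -1/4 − (1/4)·(-1/7) = -3/14.

-3/14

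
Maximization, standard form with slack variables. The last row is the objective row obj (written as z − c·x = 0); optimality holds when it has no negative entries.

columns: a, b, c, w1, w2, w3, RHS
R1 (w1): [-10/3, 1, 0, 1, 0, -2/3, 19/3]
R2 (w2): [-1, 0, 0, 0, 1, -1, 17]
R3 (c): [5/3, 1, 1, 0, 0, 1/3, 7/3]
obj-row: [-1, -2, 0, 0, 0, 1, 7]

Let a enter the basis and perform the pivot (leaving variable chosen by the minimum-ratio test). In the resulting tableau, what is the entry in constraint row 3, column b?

3/5

Ratio test on column a — row 1: entry -10/3 ≤ 0; row 2: entry -1 ≤ 0; row 3: (7/3)/(5/3) = 7/5. Minimum is 7/5 at row 3 (c leaves); pivot element 5/3.
Divide row 3 by 5/3; eliminate column a from the other rows.
In the new row 3, the b entry is the old entry divided by the pivot: 1/(5/3) = 3/5.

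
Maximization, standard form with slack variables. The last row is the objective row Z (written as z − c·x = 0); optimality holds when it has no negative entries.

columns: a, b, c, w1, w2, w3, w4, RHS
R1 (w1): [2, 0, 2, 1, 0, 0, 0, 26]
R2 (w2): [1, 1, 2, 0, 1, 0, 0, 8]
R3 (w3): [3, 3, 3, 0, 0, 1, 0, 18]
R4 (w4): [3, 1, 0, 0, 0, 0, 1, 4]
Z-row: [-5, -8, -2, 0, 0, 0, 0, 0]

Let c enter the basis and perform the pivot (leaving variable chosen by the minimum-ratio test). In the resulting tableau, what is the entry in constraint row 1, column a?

1

Ratio test on column c — row 1: 26/2 = 13; row 2: 8/2 = 4; row 3: 18/3 = 6; row 4: entry 0 ≤ 0. Minimum is 4 at row 2 (w2 leaves); pivot element 2.
Divide row 2 by 2; eliminate column c from the other rows.
Row 1 update in column a: 2 − 2·(1/2) = 1.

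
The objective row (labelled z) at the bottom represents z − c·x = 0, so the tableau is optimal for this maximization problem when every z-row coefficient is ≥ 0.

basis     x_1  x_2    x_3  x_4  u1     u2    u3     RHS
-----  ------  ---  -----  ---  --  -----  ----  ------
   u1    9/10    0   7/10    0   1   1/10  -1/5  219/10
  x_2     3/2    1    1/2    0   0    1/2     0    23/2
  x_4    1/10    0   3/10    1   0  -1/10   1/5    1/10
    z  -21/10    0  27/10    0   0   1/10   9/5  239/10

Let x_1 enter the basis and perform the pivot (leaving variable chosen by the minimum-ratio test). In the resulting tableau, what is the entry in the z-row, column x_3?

9

Ratio test on column x_1 — row 1: (219/10)/(9/10) = 73/3; row 2: (23/2)/(3/2) = 23/3; row 3: (1/10)/(1/10) = 1. Minimum is 1 at row 3 (x_4 leaves); pivot element 1/10.
Divide row 3 by 1/10; eliminate column x_1 from the other rows.
z-row update in column x_3: 27/10 − (-21/10)·3 = 9.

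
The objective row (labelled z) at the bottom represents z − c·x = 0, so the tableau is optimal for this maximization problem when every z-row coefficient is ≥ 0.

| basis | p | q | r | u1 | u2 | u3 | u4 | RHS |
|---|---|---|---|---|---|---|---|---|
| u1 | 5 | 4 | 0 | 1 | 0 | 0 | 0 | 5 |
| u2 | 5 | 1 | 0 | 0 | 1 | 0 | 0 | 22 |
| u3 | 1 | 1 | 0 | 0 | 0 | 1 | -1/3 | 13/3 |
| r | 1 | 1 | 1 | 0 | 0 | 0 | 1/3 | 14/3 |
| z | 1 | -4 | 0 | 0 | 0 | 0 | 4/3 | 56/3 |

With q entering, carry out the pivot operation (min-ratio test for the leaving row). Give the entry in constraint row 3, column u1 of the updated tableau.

-1/4

Ratio test on column q — row 1: 5/4 = 5/4; row 2: 22/1 = 22; row 3: (13/3)/1 = 13/3; row 4: (14/3)/1 = 14/3. Minimum is 5/4 at row 1 (u1 leaves); pivot element 4.
Divide row 1 by 4; eliminate column q from the other rows.
Row 3 update in column u1: 0 − 1·(1/4) = -1/4.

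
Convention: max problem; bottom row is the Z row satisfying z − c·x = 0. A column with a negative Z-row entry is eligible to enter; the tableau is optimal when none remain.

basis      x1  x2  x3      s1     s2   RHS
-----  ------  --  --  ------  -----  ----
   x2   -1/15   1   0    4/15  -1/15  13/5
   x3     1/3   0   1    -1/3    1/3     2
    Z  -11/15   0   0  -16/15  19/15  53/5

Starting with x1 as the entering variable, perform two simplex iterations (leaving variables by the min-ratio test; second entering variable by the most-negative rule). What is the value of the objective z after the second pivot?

42

Ratio test on column x1 — row 1: entry -1/15 ≤ 0; row 2: 2/(1/3) = 6. Minimum is 6 at row 2 (x3 leaves); pivot element 1/3.
Pivot on row 2; the Z-row RHS becomes 53/5 − (-11/15)·6 = 15.
Next entering variable (most negative Z-row entry -9/5): s1.
Ratio test on column s1 — row 1: 3/(1/5) = 15; row 2: entry -1 ≤ 0. Minimum is 15 at row 1 (x2 leaves); pivot element 1/5.
After the second pivot the Z-row RHS is 15 − (-9/5)·15 = 42.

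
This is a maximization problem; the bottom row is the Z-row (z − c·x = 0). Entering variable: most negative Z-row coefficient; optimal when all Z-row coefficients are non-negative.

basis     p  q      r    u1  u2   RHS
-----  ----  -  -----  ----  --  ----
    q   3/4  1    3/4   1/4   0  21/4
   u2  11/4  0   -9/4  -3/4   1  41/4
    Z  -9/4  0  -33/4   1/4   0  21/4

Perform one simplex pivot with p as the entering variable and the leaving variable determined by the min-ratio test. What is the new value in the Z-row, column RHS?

Ratio test on column p — row 1: (21/4)/(3/4) = 7; row 2: (41/4)/(11/4) = 41/11. Minimum is 41/11 at row 2 (u2 leaves); pivot element 11/4.
Divide row 2 by 11/4; eliminate column p from the other rows.
Z-row update in column RHS: 21/4 − (-9/4)·(41/11) = 150/11.

150/11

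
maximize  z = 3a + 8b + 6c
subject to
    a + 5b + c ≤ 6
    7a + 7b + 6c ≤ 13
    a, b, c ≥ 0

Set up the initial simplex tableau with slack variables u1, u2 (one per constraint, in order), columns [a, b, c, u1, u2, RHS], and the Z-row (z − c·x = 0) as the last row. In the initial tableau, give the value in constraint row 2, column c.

Constraint 2 has coefficient 6 on c.

6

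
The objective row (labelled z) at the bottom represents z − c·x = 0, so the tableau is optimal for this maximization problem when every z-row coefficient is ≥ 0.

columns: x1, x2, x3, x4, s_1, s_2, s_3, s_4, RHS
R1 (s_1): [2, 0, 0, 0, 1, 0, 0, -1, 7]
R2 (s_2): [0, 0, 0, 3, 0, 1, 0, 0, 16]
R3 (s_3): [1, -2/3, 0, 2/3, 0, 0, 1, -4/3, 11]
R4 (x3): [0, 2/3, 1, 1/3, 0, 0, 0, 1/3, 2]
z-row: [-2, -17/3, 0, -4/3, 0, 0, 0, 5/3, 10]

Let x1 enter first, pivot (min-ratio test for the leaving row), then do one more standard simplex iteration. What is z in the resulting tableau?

Ratio test on column x1 — row 1: 7/2 = 7/2; row 2: entry 0 ≤ 0; row 3: 11/1 = 11; row 4: entry 0 ≤ 0. Minimum is 7/2 at row 1 (s_1 leaves); pivot element 2.
Pivot on row 1; the z-row RHS becomes 10 − (-2)·(7/2) = 17.
Next entering variable (most negative z-row entry -17/3): x2.
Ratio test on column x2 — row 1: entry 0 ≤ 0; row 2: entry 0 ≤ 0; row 3: entry -2/3 ≤ 0; row 4: 2/(2/3) = 3. Minimum is 3 at row 4 (x3 leaves); pivot element 2/3.
After the second pivot the z-row RHS is 17 − (-17/3)·3 = 34.

34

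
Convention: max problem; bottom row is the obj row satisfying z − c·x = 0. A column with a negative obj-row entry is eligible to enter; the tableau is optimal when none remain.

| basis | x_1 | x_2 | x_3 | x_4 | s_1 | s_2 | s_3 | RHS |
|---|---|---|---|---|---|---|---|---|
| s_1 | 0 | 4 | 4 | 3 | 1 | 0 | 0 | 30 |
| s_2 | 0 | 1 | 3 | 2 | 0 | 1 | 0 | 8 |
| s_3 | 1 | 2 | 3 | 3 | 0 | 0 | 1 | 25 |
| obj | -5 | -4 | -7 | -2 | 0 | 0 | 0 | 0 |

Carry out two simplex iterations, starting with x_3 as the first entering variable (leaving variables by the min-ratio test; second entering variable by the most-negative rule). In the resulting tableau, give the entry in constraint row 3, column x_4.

1

Ratio test on column x_3 — row 1: 30/4 = 15/2; row 2: 8/3 = 8/3; row 3: 25/3 = 25/3. Minimum is 8/3 at row 2 (s_2 leaves); pivot element 3.
Divide row 2 by 3; eliminate column x_3 from the other rows.
Second iteration: most negative obj-row entry is -5 in column x_1, so x_1 enters.
Ratio test on column x_1 — row 1: entry 0 ≤ 0; row 2: entry 0 ≤ 0; row 3: 17/1 = 17. Minimum is 17 at row 3 (s_3 leaves); pivot element 1.
Divide row 3 by 1; eliminate column x_1 from the other rows.
After both pivots, the entry at constraint row 3, column x_4 is 1.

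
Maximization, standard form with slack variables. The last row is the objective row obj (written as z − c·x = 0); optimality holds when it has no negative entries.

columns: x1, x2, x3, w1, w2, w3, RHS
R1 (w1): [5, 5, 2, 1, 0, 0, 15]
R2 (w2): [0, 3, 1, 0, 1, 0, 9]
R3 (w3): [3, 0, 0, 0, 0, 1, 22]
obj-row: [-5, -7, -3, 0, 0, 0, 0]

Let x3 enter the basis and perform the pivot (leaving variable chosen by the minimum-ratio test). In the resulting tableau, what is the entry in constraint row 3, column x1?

Ratio test on column x3 — row 1: 15/2 = 15/2; row 2: 9/1 = 9; row 3: entry 0 ≤ 0. Minimum is 15/2 at row 1 (w1 leaves); pivot element 2.
Divide row 1 by 2; eliminate column x3 from the other rows.
Row 3 update in column x1: 3 − 0·(5/2) = 3.

3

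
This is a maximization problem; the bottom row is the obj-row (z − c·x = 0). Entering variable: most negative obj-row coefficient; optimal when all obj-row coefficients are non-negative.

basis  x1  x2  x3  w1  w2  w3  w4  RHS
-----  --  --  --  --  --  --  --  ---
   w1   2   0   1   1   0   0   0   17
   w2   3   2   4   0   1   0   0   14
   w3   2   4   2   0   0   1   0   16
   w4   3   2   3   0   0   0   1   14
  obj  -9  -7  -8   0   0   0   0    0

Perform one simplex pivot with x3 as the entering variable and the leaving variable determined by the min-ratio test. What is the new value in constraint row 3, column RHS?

9

Ratio test on column x3 — row 1: 17/1 = 17; row 2: 14/4 = 7/2; row 3: 16/2 = 8; row 4: 14/3 = 14/3. Minimum is 7/2 at row 2 (w2 leaves); pivot element 4.
Divide row 2 by 4; eliminate column x3 from the other rows.
Row 3 update in column RHS: 16 − 2·(7/2) = 9.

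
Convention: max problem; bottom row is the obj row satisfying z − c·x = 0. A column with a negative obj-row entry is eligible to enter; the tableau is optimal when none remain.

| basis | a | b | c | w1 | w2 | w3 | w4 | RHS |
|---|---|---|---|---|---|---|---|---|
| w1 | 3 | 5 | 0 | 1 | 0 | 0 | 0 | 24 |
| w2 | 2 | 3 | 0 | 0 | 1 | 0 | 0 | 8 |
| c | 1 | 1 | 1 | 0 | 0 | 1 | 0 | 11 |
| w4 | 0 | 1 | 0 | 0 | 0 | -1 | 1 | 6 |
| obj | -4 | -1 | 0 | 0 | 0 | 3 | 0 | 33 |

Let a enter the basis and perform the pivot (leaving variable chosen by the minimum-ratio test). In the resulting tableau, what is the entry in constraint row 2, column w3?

0

Ratio test on column a — row 1: 24/3 = 8; row 2: 8/2 = 4; row 3: 11/1 = 11; row 4: entry 0 ≤ 0. Minimum is 4 at row 2 (w2 leaves); pivot element 2.
Divide row 2 by 2; eliminate column a from the other rows.
In the new row 2, the w3 entry is the old entry divided by the pivot: 0/2 = 0.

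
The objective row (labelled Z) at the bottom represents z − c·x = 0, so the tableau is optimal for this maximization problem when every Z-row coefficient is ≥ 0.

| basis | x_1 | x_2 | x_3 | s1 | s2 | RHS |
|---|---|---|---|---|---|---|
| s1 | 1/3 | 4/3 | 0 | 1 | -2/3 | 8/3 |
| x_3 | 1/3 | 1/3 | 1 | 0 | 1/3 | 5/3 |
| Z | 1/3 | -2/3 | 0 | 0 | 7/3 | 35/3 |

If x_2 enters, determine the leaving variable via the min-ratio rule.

s1

Column x_2 entries and ratios — s1: (8/3)/(4/3) = 2; x_3: (5/3)/(1/3) = 5.
Smallest ratio is 2 in the row of s1, so s1 leaves.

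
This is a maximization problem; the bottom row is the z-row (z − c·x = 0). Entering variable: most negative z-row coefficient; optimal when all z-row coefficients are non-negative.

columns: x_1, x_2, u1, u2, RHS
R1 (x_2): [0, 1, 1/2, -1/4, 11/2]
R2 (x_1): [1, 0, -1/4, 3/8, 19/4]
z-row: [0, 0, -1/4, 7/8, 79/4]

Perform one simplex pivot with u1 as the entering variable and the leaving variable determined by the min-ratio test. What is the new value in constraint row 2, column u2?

1/4

Ratio test on column u1 — row 1: (11/2)/(1/2) = 11; row 2: entry -1/4 ≤ 0. Minimum is 11 at row 1 (x_2 leaves); pivot element 1/2.
Divide row 1 by 1/2; eliminate column u1 from the other rows.
Row 2 update in column u2: 3/8 − (-1/4)·(-1/2) = 1/4.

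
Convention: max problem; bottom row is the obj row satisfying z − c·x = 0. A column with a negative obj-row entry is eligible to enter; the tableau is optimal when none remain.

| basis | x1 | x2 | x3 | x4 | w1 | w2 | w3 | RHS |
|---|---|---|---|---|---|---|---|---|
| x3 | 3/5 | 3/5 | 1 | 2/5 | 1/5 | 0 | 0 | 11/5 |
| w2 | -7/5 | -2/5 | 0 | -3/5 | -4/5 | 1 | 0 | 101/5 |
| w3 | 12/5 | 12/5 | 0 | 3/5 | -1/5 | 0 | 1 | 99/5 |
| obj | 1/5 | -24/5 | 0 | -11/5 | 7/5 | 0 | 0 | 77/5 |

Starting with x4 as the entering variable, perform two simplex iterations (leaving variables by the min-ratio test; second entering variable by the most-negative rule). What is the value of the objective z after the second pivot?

33

Ratio test on column x4 — row 1: (11/5)/(2/5) = 11/2; row 2: entry -3/5 ≤ 0; row 3: (99/5)/(3/5) = 33. Minimum is 11/2 at row 1 (x3 leaves); pivot element 2/5.
Pivot on row 1; the obj-row RHS becomes 77/5 − (-11/5)·(11/2) = 55/2.
Next entering variable (most negative obj-row entry -3/2): x2.
Ratio test on column x2 — row 1: (11/2)/(3/2) = 11/3; row 2: (47/2)/(1/2) = 47; row 3: (33/2)/(3/2) = 11. Minimum is 11/3 at row 1 (x4 leaves); pivot element 3/2.
After the second pivot the obj-row RHS is 55/2 − (-3/2)·(11/3) = 33.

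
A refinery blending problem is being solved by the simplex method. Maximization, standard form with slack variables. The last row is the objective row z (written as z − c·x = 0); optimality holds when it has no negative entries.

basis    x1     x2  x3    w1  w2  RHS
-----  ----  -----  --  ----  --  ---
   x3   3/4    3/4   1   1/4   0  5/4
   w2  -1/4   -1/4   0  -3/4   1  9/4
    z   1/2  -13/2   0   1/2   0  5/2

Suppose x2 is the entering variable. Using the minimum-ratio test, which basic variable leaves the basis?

x3

Column x2 entries and ratios — x3: (5/4)/(3/4) = 5/3; w2: -1/4 ≤ 0, skip.
Smallest ratio is 5/3 in the row of x3, so x3 leaves.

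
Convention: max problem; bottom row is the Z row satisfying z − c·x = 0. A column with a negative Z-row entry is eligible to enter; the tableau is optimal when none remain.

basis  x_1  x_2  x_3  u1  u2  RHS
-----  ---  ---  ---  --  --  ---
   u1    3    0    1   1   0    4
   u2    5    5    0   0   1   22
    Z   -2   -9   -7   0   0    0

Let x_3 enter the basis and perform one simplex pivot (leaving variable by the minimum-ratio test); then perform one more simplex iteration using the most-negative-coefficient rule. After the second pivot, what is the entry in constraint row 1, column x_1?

3

Ratio test on column x_3 — row 1: 4/1 = 4; row 2: entry 0 ≤ 0. Minimum is 4 at row 1 (u1 leaves); pivot element 1.
Divide row 1 by 1; eliminate column x_3 from the other rows.
Second iteration: most negative Z-row entry is -9 in column x_2, so x_2 enters.
Ratio test on column x_2 — row 1: entry 0 ≤ 0; row 2: 22/5 = 22/5. Minimum is 22/5 at row 2 (u2 leaves); pivot element 5.
Divide row 2 by 5; eliminate column x_2 from the other rows.
After both pivots, the entry at constraint row 1, column x_1 is 3.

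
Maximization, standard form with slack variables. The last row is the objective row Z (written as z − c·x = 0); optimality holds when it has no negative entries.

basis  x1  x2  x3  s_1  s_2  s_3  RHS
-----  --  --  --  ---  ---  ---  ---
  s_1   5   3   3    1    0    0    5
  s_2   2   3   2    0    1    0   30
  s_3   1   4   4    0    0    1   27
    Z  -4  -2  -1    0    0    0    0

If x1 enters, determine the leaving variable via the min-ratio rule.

s_1

Column x1 entries and ratios — s_1: 5/5 = 1; s_2: 30/2 = 15; s_3: 27/1 = 27.
Smallest ratio is 1 in the row of s_1, so s_1 leaves.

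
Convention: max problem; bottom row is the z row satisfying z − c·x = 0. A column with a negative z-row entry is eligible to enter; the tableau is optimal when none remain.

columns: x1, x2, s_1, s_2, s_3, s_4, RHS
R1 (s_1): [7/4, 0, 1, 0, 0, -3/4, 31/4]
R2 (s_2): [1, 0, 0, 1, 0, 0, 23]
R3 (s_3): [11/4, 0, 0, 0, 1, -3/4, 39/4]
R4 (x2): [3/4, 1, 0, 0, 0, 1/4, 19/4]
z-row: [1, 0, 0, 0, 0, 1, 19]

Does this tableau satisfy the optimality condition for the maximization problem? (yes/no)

Every z-row coefficient is ≥ 0, so the tableau is optimal.

yes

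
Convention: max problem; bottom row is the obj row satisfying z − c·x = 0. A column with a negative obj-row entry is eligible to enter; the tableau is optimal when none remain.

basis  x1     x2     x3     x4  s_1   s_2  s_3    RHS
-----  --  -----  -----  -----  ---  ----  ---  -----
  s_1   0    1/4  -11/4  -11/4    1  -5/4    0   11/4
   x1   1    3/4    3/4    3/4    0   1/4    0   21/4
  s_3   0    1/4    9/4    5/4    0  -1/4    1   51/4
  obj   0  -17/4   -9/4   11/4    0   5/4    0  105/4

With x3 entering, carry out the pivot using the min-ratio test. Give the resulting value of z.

Ratio test on column x3 — row 1: entry -11/4 ≤ 0; row 2: (21/4)/(3/4) = 7; row 3: (51/4)/(9/4) = 17/3. Minimum is 17/3 at row 3 (s_3 leaves); pivot element 9/4.
Pivot on row 3; the obj-row RHS becomes 105/4 − (-9/4)·(17/3) = 39.

39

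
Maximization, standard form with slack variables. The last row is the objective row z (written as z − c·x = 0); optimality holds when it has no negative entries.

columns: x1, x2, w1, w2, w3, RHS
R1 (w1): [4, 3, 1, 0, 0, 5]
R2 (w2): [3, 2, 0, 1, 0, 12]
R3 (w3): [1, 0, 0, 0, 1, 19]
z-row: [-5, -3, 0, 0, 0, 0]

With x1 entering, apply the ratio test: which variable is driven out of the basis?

w1

Column x1 entries and ratios — w1: 5/4 = 5/4; w2: 12/3 = 4; w3: 19/1 = 19.
Smallest ratio is 5/4 in the row of w1, so w1 leaves.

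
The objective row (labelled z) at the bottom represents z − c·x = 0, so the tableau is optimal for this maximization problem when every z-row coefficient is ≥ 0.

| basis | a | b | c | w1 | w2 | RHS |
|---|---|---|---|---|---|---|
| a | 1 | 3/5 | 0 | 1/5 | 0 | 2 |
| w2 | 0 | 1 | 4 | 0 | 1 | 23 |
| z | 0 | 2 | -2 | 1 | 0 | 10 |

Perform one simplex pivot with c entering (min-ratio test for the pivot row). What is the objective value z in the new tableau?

43/2

Ratio test on column c — row 1: entry 0 ≤ 0; row 2: 23/4 = 23/4. Minimum is 23/4 at row 2 (w2 leaves); pivot element 4.
Pivot on row 2; the z-row RHS becomes 10 − (-2)·(23/4) = 43/2.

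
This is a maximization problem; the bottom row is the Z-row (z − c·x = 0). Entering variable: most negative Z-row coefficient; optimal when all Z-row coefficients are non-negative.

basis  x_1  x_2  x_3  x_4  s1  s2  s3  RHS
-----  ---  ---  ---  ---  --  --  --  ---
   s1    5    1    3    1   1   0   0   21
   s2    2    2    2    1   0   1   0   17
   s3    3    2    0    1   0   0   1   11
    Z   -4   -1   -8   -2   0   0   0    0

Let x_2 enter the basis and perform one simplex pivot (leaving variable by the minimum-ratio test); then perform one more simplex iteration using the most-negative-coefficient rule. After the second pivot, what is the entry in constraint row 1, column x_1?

5

Ratio test on column x_2 — row 1: 21/1 = 21; row 2: 17/2 = 17/2; row 3: 11/2 = 11/2. Minimum is 11/2 at row 3 (s3 leaves); pivot element 2.
Divide row 3 by 2; eliminate column x_2 from the other rows.
Second iteration: most negative Z-row entry is -8 in column x_3, so x_3 enters.
Ratio test on column x_3 — row 1: (31/2)/3 = 31/6; row 2: 6/2 = 3; row 3: entry 0 ≤ 0. Minimum is 3 at row 2 (s2 leaves); pivot element 2.
Divide row 2 by 2; eliminate column x_3 from the other rows.
After both pivots, the entry at constraint row 1, column x_1 is 5.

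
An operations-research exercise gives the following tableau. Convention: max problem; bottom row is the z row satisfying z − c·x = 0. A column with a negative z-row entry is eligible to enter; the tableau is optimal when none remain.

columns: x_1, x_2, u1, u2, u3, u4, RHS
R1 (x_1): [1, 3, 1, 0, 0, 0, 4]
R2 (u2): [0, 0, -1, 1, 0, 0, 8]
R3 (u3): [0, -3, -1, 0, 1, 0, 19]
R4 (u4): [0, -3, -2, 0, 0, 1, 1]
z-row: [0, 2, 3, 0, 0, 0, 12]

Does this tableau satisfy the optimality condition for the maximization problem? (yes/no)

Every z-row coefficient is ≥ 0, so the tableau is optimal.

yes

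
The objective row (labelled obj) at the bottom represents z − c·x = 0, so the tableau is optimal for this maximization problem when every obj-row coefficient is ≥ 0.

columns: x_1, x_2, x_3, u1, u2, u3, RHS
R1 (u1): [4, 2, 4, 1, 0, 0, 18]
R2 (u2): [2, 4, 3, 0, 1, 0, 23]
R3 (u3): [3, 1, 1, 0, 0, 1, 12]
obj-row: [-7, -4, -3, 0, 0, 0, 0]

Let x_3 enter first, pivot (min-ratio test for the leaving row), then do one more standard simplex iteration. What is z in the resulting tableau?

57/2

Ratio test on column x_3 — row 1: 18/4 = 9/2; row 2: 23/3 = 23/3; row 3: 12/1 = 12. Minimum is 9/2 at row 1 (u1 leaves); pivot element 4.
Pivot on row 1; the obj-row RHS becomes 0 − (-3)·(9/2) = 27/2.
Next entering variable (most negative obj-row entry -4): x_1.
Ratio test on column x_1 — row 1: (9/2)/1 = 9/2; row 2: entry -1 ≤ 0; row 3: (15/2)/2 = 15/4. Minimum is 15/4 at row 3 (u3 leaves); pivot element 2.
After the second pivot the obj-row RHS is 27/2 − (-4)·(15/4) = 57/2.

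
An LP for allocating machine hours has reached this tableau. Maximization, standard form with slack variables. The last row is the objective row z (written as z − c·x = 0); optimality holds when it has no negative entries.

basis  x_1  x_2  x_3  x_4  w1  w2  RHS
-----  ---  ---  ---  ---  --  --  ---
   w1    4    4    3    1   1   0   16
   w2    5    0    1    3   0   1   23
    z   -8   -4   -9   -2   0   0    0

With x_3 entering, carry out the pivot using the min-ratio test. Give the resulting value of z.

Ratio test on column x_3 — row 1: 16/3 = 16/3; row 2: 23/1 = 23. Minimum is 16/3 at row 1 (w1 leaves); pivot element 3.
Pivot on row 1; the z-row RHS becomes 0 − (-9)·(16/3) = 48.

48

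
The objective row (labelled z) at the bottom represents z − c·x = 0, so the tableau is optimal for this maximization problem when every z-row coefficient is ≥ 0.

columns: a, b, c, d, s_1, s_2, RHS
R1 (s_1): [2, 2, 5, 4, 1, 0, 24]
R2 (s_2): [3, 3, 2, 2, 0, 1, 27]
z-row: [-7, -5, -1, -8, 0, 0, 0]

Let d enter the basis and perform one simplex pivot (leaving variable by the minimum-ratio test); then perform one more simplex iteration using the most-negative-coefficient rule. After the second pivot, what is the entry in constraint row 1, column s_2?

Ratio test on column d — row 1: 24/4 = 6; row 2: 27/2 = 27/2. Minimum is 6 at row 1 (s_1 leaves); pivot element 4.
Divide row 1 by 4; eliminate column d from the other rows.
Second iteration: most negative z-row entry is -3 in column a, so a enters.
Ratio test on column a — row 1: 6/(1/2) = 12; row 2: 15/2 = 15/2. Minimum is 15/2 at row 2 (s_2 leaves); pivot element 2.
Divide row 2 by 2; eliminate column a from the other rows.
After both pivots, the entry at constraint row 1, column s_2 is -1/4.

-1/4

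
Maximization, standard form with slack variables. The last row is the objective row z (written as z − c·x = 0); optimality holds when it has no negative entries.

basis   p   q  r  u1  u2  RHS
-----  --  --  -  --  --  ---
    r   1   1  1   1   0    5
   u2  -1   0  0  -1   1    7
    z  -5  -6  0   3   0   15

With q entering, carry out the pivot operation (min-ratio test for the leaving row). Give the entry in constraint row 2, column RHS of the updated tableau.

Ratio test on column q — row 1: 5/1 = 5; row 2: entry 0 ≤ 0. Minimum is 5 at row 1 (r leaves); pivot element 1.
Divide row 1 by 1; eliminate column q from the other rows.
Row 2 update in column RHS: 7 − 0·5 = 7.

7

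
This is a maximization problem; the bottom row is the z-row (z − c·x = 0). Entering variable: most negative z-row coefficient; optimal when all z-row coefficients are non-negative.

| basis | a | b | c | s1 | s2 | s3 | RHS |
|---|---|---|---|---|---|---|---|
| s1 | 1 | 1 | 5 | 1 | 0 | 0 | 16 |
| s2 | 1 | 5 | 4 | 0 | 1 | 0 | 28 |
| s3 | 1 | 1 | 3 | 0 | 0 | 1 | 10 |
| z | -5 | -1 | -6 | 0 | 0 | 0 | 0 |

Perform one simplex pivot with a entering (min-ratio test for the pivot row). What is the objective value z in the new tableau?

50

Ratio test on column a — row 1: 16/1 = 16; row 2: 28/1 = 28; row 3: 10/1 = 10. Minimum is 10 at row 3 (s3 leaves); pivot element 1.
Pivot on row 3; the z-row RHS becomes 0 − (-5)·10 = 50.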